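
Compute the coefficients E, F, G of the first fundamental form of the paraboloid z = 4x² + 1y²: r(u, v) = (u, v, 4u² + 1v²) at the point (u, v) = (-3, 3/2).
E = 577;  F = -72;  G = 10

Partials: r_u = (1, 0, 8*u), r_v = (0, 1, 2*v). As functions of (u, v):
  E = r_u · r_u = 64*u^2 + 1,
  F = r_u · r_v = 16*u*v,
  G = r_v · r_v = 4*v^2 + 1.
Evaluating at (u, v) = (-3, 3/2): E = 577, F = -72, G = 10.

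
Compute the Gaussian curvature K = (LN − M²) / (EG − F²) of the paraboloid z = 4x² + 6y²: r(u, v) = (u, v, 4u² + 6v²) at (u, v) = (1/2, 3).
K = 96/1723969

Coefficients of the first fundamental form: E = 64*u^2 + 1, F = 96*u*v, G = 144*v^2 + 1.
Coefficients of the second fundamental form: L = 8/sqrt(64*u^2 + 144*v^2 + 1), M = 0, N = 12/sqrt(64*u^2 + 144*v^2 + 1).
Assemble K = (LN − M²)/(EG − F²) = 96/(4096*u^4 + 18432*u^2*v^2 + 128*u^2 + 20736*v^4 + 288*v^2 + 1). At (u, v) = (1/2, 3): K = 96/1723969.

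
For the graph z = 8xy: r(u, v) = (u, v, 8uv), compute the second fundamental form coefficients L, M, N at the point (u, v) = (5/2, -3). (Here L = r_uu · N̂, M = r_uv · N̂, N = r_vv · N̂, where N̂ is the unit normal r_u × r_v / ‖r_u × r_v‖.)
L = 0;  M = 8*sqrt(977)/977;  N = 0

Compute the unit normal N̂(u, v) = (-8*v/sqrt(64*u^2 + 64*v^2 + 1), -8*u/sqrt(64*u^2 + 64*v^2 + 1), 1/sqrt(64*u^2 + 64*v^2 + 1)), and the second partials r_uu, r_uv, r_vv. Take dot products:
  L(u, v) = r_uu · N̂ = 0,
  M(u, v) = r_uv · N̂ = 8/sqrt(64*u^2 + 64*v^2 + 1),
  N(u, v) = r_vv · N̂ = 0.
Evaluating at (u, v) = (5/2, -3):
  L = 0, M = 8*sqrt(977)/977, N = 0.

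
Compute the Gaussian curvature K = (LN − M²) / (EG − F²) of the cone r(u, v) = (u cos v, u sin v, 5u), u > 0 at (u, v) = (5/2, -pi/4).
K = 0

Coefficients of the first fundamental form: E = 26, F = 0, G = u^2.
Coefficients of the second fundamental form: L = 0, M = 0, N = 5*sqrt(26)*u^2/(26*Abs(u)).
Assemble K = (LN − M²)/(EG − F²) = 0. At (u, v) = (5/2, -pi/4): K = 0.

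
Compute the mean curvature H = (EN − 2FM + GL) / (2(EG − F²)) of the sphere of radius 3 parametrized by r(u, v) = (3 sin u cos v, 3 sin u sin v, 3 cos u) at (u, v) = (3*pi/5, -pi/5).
H = -1/3

With E = 9, F = 0, G = 9*sin(u)^2, L = -3*sin(u)/Abs(sin(u)), M = 0, N = -3*sin(u)^3/Abs(sin(u)), assemble
  H = (EN − 2FM + GL) / (2(EG − F²)) = -sin(u)/(3*Abs(sin(u))).
At (u, v) = (3*pi/5, -pi/5): H = -1/3.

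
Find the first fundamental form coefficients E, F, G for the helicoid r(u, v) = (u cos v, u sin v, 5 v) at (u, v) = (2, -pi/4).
E = 1;  F = 0;  G = 29

Partials: r_u = (cos(v), sin(v), 0), r_v = (-u*sin(v), u*cos(v), 5). As functions of (u, v):
  E = r_u · r_u = 1,
  F = r_u · r_v = 0,
  G = r_v · r_v = u^2 + 25.
Evaluating at (u, v) = (2, -pi/4): E = 1, F = 0, G = 29.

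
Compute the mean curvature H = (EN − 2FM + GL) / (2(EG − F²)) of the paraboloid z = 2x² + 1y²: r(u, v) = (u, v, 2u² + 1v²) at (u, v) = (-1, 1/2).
H = 7*sqrt(2)/36

With E = 16*u^2 + 1, F = 8*u*v, G = 4*v^2 + 1, L = 4/sqrt(16*u^2 + 4*v^2 + 1), M = 0, N = 2/sqrt(16*u^2 + 4*v^2 + 1), assemble
  H = (EN − 2FM + GL) / (2(EG − F²)) = (16*u^2 + 8*v^2 + 3)/(16*u^2 + 4*v^2 + 1)^(3/2).
At (u, v) = (-1, 1/2): H = 7*sqrt(2)/36.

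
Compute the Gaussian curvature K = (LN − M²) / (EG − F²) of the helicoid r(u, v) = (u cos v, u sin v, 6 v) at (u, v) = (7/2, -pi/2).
K = -576/37249

Coefficients of the first fundamental form: E = 1, F = 0, G = u^2 + 36.
Coefficients of the second fundamental form: L = 0, M = -6/sqrt(u^2 + 36), N = 0.
Assemble K = (LN − M²)/(EG − F²) = -36/(u^2 + 36)^2. At (u, v) = (7/2, -pi/2): K = -576/37249.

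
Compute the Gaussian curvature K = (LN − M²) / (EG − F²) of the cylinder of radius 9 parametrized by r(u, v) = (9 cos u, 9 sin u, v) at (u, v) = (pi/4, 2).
K = 0

Coefficients of the first fundamental form: E = 81, F = 0, G = 1.
Coefficients of the second fundamental form: L = -9, M = 0, N = 0.
Assemble K = (LN − M²)/(EG − F²) = 0. At (u, v) = (pi/4, 2): K = 0.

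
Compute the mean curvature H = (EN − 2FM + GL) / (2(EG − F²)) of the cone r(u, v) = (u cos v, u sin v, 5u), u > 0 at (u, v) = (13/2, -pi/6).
H = 5*sqrt(26)/338

With E = 26, F = 0, G = u^2, L = 0, M = 0, N = 5*sqrt(26)*u^2/(26*Abs(u)), assemble
  H = (EN − 2FM + GL) / (2(EG − F²)) = 5*sqrt(26)/(52*Abs(u)).
At (u, v) = (13/2, -pi/6): H = 5*sqrt(26)/338.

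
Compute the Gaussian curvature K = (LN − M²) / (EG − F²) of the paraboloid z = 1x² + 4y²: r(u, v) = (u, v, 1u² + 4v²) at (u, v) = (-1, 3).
K = 16/337561

Coefficients of the first fundamental form: E = 4*u^2 + 1, F = 16*u*v, G = 64*v^2 + 1.
Coefficients of the second fundamental form: L = 2/sqrt(4*u^2 + 64*v^2 + 1), M = 0, N = 8/sqrt(4*u^2 + 64*v^2 + 1).
Assemble K = (LN − M²)/(EG − F²) = 16/(16*u^4 + 512*u^2*v^2 + 8*u^2 + 4096*v^4 + 128*v^2 + 1). At (u, v) = (-1, 3): K = 16/337561.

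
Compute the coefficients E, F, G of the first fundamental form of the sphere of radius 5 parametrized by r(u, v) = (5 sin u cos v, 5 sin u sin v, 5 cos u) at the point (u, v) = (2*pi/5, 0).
E = 25;  F = 0;  G = 25*sqrt(5)/8 + 125/8

Partials: r_u = (5*cos(u)*cos(v), 5*sin(v)*cos(u), -5*sin(u)), r_v = (-5*sin(u)*sin(v), 5*sin(u)*cos(v), 0). As functions of (u, v):
  E = r_u · r_u = 25,
  F = r_u · r_v = 0,
  G = r_v · r_v = 25*sin(u)^2.
Evaluating at (u, v) = (2*pi/5, 0): E = 25, F = 0, G = 25*sqrt(5)/8 + 125/8.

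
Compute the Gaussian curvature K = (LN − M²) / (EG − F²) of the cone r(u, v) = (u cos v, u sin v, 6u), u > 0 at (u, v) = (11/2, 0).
K = 0

Coefficients of the first fundamental form: E = 37, F = 0, G = u^2.
Coefficients of the second fundamental form: L = 0, M = 0, N = 6*sqrt(37)*u^2/(37*Abs(u)).
Assemble K = (LN − M²)/(EG − F²) = 0. At (u, v) = (11/2, 0): K = 0.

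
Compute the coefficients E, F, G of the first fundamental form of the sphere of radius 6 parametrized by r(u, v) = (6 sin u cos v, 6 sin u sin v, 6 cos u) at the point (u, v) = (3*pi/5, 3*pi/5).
E = 36;  F = 0;  G = 9*sqrt(5)/2 + 45/2

Partials: r_u = (6*cos(u)*cos(v), 6*sin(v)*cos(u), -6*sin(u)), r_v = (-6*sin(u)*sin(v), 6*sin(u)*cos(v), 0). As functions of (u, v):
  E = r_u · r_u = 36,
  F = r_u · r_v = 0,
  G = r_v · r_v = 36*sin(u)^2.
Evaluating at (u, v) = (3*pi/5, 3*pi/5): E = 36, F = 0, G = 9*sqrt(5)/2 + 45/2.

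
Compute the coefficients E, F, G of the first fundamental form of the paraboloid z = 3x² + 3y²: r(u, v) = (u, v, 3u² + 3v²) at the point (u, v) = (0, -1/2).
E = 1;  F = 0;  G = 10

Partials: r_u = (1, 0, 6*u), r_v = (0, 1, 6*v). As functions of (u, v):
  E = r_u · r_u = 36*u^2 + 1,
  F = r_u · r_v = 36*u*v,
  G = r_v · r_v = 36*v^2 + 1.
Evaluating at (u, v) = (0, -1/2): E = 1, F = 0, G = 10.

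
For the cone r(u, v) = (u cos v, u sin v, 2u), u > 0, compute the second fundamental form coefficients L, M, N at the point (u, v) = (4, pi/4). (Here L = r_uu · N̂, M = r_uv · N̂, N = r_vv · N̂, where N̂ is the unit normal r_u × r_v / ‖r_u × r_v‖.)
L = 0;  M = 0;  N = 8*sqrt(5)/5

Compute the unit normal N̂(u, v) = (-2*sqrt(5)*u*cos(v)/(5*Abs(u)), -2*sqrt(5)*u*sin(v)/(5*Abs(u)), sqrt(5)*u/(5*Abs(u))), and the second partials r_uu, r_uv, r_vv. Take dot products:
  L(u, v) = r_uu · N̂ = 0,
  M(u, v) = r_uv · N̂ = 0,
  N(u, v) = r_vv · N̂ = 2*sqrt(5)*u^2/(5*Abs(u)).
Evaluating at (u, v) = (4, pi/4):
  L = 0, M = 0, N = 8*sqrt(5)/5.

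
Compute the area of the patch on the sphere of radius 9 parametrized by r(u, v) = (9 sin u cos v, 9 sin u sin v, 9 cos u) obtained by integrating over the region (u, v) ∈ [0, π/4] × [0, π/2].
Area = 81*pi*(2 - sqrt(2))/4

Area = ∫∫ √(EG − F²) du dv with √(EG − F²) = 81*Abs(sin(u)). Integrating over [0, π/4] × [0, π/2] gives 81*pi*(2 - sqrt(2))/4.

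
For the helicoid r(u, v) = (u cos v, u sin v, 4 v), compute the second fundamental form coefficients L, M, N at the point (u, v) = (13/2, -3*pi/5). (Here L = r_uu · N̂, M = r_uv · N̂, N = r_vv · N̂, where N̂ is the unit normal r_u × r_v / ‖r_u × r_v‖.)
L = 0;  M = -8*sqrt(233)/233;  N = 0

Compute the unit normal N̂(u, v) = (4*sin(v)/sqrt(u^2 + 16), -4*cos(v)/sqrt(u^2 + 16), u/sqrt(u^2 + 16)), and the second partials r_uu, r_uv, r_vv. Take dot products:
  L(u, v) = r_uu · N̂ = 0,
  M(u, v) = r_uv · N̂ = -4/sqrt(u^2 + 16),
  N(u, v) = r_vv · N̂ = 0.
Evaluating at (u, v) = (13/2, -3*pi/5):
  L = 0, M = -8*sqrt(233)/233, N = 0.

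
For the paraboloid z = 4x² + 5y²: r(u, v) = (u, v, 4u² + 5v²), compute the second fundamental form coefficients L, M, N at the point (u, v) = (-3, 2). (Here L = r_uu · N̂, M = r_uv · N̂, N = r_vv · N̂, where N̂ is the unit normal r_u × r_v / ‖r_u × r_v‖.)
L = 8*sqrt(977)/977;  M = 0;  N = 10*sqrt(977)/977

Compute the unit normal N̂(u, v) = (-8*u/sqrt(64*u^2 + 100*v^2 + 1), -10*v/sqrt(64*u^2 + 100*v^2 + 1), 1/sqrt(64*u^2 + 100*v^2 + 1)), and the second partials r_uu, r_uv, r_vv. Take dot products:
  L(u, v) = r_uu · N̂ = 8/sqrt(64*u^2 + 100*v^2 + 1),
  M(u, v) = r_uv · N̂ = 0,
  N(u, v) = r_vv · N̂ = 10/sqrt(64*u^2 + 100*v^2 + 1).
Evaluating at (u, v) = (-3, 2):
  L = 8*sqrt(977)/977, M = 0, N = 10*sqrt(977)/977.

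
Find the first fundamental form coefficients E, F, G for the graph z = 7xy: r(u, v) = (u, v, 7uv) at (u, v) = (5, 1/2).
E = 53/4;  F = 245/2;  G = 1226

Partials: r_u = (1, 0, 7*v), r_v = (0, 1, 7*u). As functions of (u, v):
  E = r_u · r_u = 49*v^2 + 1,
  F = r_u · r_v = 49*u*v,
  G = r_v · r_v = 49*u^2 + 1.
Evaluating at (u, v) = (5, 1/2): E = 53/4, F = 245/2, G = 1226.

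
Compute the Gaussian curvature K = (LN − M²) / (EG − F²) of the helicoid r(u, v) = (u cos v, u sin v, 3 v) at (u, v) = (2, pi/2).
K = -9/169

Coefficients of the first fundamental form: E = 1, F = 0, G = u^2 + 9.
Coefficients of the second fundamental form: L = 0, M = -3/sqrt(u^2 + 9), N = 0.
Assemble K = (LN − M²)/(EG − F²) = -9/(u^2 + 9)^2. At (u, v) = (2, pi/2): K = -9/169.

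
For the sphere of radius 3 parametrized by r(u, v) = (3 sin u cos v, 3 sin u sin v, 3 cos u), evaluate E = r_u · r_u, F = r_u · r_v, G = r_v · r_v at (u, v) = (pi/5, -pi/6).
E = 9;  F = 0;  G = 45/8 - 9*sqrt(5)/8

Partials: r_u = (3*cos(u)*cos(v), 3*sin(v)*cos(u), -3*sin(u)), r_v = (-3*sin(u)*sin(v), 3*sin(u)*cos(v), 0). As functions of (u, v):
  E = r_u · r_u = 9,
  F = r_u · r_v = 0,
  G = r_v · r_v = 9*sin(u)^2.
Evaluating at (u, v) = (pi/5, -pi/6): E = 9, F = 0, G = 45/8 - 9*sqrt(5)/8.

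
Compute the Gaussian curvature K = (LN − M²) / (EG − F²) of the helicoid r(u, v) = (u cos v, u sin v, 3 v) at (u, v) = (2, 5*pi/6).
K = -9/169

Coefficients of the first fundamental form: E = 1, F = 0, G = u^2 + 9.
Coefficients of the second fundamental form: L = 0, M = -3/sqrt(u^2 + 9), N = 0.
Assemble K = (LN − M²)/(EG − F²) = -9/(u^2 + 9)^2. At (u, v) = (2, 5*pi/6): K = -9/169.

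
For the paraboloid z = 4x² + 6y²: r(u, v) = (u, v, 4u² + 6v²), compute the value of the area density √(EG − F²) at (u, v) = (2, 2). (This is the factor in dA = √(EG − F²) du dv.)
√(EG − F²)|_{(2, 2)} = 7*sqrt(17)

E = 64*u^2 + 1, F = 96*u*v, G = 144*v^2 + 1, so EG − F² = 64*u^2 + 144*v^2 + 1. Taking the positive square root: √(EG − F²) = sqrt(64*u^2 + 144*v^2 + 1). At (u, v) = (2, 2): 7*sqrt(17).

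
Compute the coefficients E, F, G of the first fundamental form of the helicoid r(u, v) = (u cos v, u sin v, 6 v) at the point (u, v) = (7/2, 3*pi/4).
E = 1;  F = 0;  G = 193/4

Partials: r_u = (cos(v), sin(v), 0), r_v = (-u*sin(v), u*cos(v), 6). As functions of (u, v):
  E = r_u · r_u = 1,
  F = r_u · r_v = 0,
  G = r_v · r_v = u^2 + 36.
Evaluating at (u, v) = (7/2, 3*pi/4): E = 1, F = 0, G = 193/4.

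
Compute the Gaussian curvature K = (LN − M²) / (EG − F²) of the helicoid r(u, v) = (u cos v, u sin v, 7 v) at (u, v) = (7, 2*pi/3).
K = -1/196

Coefficients of the first fundamental form: E = 1, F = 0, G = u^2 + 49.
Coefficients of the second fundamental form: L = 0, M = -7/sqrt(u^2 + 49), N = 0.
Assemble K = (LN − M²)/(EG − F²) = -49/(u^2 + 49)^2. At (u, v) = (7, 2*pi/3): K = -1/196.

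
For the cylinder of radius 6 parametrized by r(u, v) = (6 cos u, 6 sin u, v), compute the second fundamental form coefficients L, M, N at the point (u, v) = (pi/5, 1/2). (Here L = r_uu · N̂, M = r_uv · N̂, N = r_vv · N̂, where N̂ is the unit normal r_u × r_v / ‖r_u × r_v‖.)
L = -6;  M = 0;  N = 0

Compute the unit normal N̂(u, v) = (cos(u), sin(u), 0), and the second partials r_uu, r_uv, r_vv. Take dot products:
  L(u, v) = r_uu · N̂ = -6,
  M(u, v) = r_uv · N̂ = 0,
  N(u, v) = r_vv · N̂ = 0.
Evaluating at (u, v) = (pi/5, 1/2):
  L = -6, M = 0, N = 0.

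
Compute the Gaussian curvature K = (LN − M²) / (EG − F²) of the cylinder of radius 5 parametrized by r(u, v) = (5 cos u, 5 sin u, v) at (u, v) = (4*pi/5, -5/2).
K = 0

Coefficients of the first fundamental form: E = 25, F = 0, G = 1.
Coefficients of the second fundamental form: L = -5, M = 0, N = 0.
Assemble K = (LN − M²)/(EG − F²) = 0. At (u, v) = (4*pi/5, -5/2): K = 0.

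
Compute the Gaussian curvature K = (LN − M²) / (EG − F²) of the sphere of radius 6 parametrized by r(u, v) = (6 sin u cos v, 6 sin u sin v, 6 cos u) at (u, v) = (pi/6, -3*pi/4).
K = 1/36

Coefficients of the first fundamental form: E = 36, F = 0, G = 36*sin(u)^2.
Coefficients of the second fundamental form: L = -6*sin(u)/Abs(sin(u)), M = 0, N = -6*sin(u)^3/Abs(sin(u)).
Assemble K = (LN − M²)/(EG − F²) = 1/36. At (u, v) = (pi/6, -3*pi/4): K = 1/36.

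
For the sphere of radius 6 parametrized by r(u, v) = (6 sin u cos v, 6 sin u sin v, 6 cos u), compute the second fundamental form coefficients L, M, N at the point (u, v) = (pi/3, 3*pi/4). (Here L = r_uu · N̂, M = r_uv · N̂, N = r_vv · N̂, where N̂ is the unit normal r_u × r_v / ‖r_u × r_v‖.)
L = -6;  M = 0;  N = -9/2

Compute the unit normal N̂(u, v) = (sin(u)^2*cos(v)/Abs(sin(u)), sin(u)^2*sin(v)/Abs(sin(u)), sin(2*u)/(2*Abs(sin(u)))), and the second partials r_uu, r_uv, r_vv. Take dot products:
  L(u, v) = r_uu · N̂ = -6*sin(u)/Abs(sin(u)),
  M(u, v) = r_uv · N̂ = 0,
  N(u, v) = r_vv · N̂ = -6*sin(u)^3/Abs(sin(u)).
Evaluating at (u, v) = (pi/3, 3*pi/4):
  L = -6, M = 0, N = -9/2.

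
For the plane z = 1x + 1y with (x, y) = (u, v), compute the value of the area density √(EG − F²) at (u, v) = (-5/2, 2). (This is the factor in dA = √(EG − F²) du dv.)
√(EG − F²)|_{(-5/2, 2)} = sqrt(3)

E = 2, F = 1, G = 2, so EG − F² = 3. Taking the positive square root: √(EG − F²) = sqrt(3). At (u, v) = (-5/2, 2): sqrt(3).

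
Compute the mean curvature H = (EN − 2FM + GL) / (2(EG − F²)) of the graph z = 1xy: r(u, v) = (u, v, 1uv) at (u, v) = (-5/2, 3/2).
H = 15*sqrt(38)/722

With E = v^2 + 1, F = u*v, G = u^2 + 1, L = 0, M = 1/sqrt(u^2 + v^2 + 1), N = 0, assemble
  H = (EN − 2FM + GL) / (2(EG − F²)) = -u*v/(u^2 + v^2 + 1)^(3/2).
At (u, v) = (-5/2, 3/2): H = 15*sqrt(38)/722.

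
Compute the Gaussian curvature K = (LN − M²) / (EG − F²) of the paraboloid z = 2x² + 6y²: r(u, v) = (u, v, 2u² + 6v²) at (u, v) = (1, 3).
K = 48/1723969

Coefficients of the first fundamental form: E = 16*u^2 + 1, F = 48*u*v, G = 144*v^2 + 1.
Coefficients of the second fundamental form: L = 4/sqrt(16*u^2 + 144*v^2 + 1), M = 0, N = 12/sqrt(16*u^2 + 144*v^2 + 1).
Assemble K = (LN − M²)/(EG − F²) = 48/(256*u^4 + 4608*u^2*v^2 + 32*u^2 + 20736*v^4 + 288*v^2 + 1). At (u, v) = (1, 3): K = 48/1723969.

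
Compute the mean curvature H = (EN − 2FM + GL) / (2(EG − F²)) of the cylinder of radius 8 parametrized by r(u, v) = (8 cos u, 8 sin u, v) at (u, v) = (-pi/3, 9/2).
H = -1/16

With E = 64, F = 0, G = 1, L = -8, M = 0, N = 0, assemble
  H = (EN − 2FM + GL) / (2(EG − F²)) = -1/16.
At (u, v) = (-pi/3, 9/2): H = -1/16.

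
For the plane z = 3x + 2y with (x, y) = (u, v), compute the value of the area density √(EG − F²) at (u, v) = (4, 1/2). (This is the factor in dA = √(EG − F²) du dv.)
√(EG − F²)|_{(4, 1/2)} = sqrt(14)

E = 10, F = 6, G = 5, so EG − F² = 14. Taking the positive square root: √(EG − F²) = sqrt(14). At (u, v) = (4, 1/2): sqrt(14).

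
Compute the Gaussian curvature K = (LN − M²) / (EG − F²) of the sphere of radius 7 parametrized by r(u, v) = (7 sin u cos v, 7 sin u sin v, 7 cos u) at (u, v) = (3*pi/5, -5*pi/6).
K = 1/49

Coefficients of the first fundamental form: E = 49, F = 0, G = 49*sin(u)^2.
Coefficients of the second fundamental form: L = -7*sin(u)/Abs(sin(u)), M = 0, N = -7*sin(u)^3/Abs(sin(u)).
Assemble K = (LN − M²)/(EG − F²) = 1/49. At (u, v) = (3*pi/5, -5*pi/6): K = 1/49.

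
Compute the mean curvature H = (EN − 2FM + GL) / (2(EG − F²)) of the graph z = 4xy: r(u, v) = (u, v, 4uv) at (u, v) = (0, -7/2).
H = 0

With E = 16*v^2 + 1, F = 16*u*v, G = 16*u^2 + 1, L = 0, M = 4/sqrt(16*u^2 + 16*v^2 + 1), N = 0, assemble
  H = (EN − 2FM + GL) / (2(EG − F²)) = -64*u*v/(16*u^2 + 16*v^2 + 1)^(3/2).
At (u, v) = (0, -7/2): H = 0.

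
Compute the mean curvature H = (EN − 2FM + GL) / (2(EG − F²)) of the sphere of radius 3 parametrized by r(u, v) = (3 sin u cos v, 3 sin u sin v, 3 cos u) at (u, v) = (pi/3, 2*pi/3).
H = -1/3

With E = 9, F = 0, G = 9*sin(u)^2, L = -3*sin(u)/Abs(sin(u)), M = 0, N = -3*sin(u)^3/Abs(sin(u)), assemble
  H = (EN − 2FM + GL) / (2(EG − F²)) = -sin(u)/(3*Abs(sin(u))).
At (u, v) = (pi/3, 2*pi/3): H = -1/3.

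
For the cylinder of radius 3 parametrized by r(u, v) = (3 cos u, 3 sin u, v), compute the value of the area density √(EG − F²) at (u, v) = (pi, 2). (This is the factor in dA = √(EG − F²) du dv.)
√(EG − F²)|_{(pi, 2)} = 3

E = 9, F = 0, G = 1, so EG − F² = 9. Taking the positive square root: √(EG − F²) = 3. At (u, v) = (pi, 2): 3.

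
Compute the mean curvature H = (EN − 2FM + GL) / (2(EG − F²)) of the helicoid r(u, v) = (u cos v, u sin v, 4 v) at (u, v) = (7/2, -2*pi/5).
H = 0

With E = 1, F = 0, G = u^2 + 16, L = 0, M = -4/sqrt(u^2 + 16), N = 0, assemble
  H = (EN − 2FM + GL) / (2(EG − F²)) = 0.
At (u, v) = (7/2, -2*pi/5): H = 0.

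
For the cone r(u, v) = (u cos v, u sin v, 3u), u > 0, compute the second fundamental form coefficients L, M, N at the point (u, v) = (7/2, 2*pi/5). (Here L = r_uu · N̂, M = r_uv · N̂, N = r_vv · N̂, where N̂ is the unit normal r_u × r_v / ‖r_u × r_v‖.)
L = 0;  M = 0;  N = 21*sqrt(10)/20

Compute the unit normal N̂(u, v) = (-3*sqrt(10)*u*cos(v)/(10*Abs(u)), -3*sqrt(10)*u*sin(v)/(10*Abs(u)), sqrt(10)*u/(10*Abs(u))), and the second partials r_uu, r_uv, r_vv. Take dot products:
  L(u, v) = r_uu · N̂ = 0,
  M(u, v) = r_uv · N̂ = 0,
  N(u, v) = r_vv · N̂ = 3*sqrt(10)*u^2/(10*Abs(u)).
Evaluating at (u, v) = (7/2, 2*pi/5):
  L = 0, M = 0, N = 21*sqrt(10)/20.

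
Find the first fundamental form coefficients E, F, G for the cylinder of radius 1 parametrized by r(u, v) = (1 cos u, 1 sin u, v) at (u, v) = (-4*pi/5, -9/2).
E = 1;  F = 0;  G = 1

Partials: r_u = (-sin(u), cos(u), 0), r_v = (0, 0, 1). As functions of (u, v):
  E = r_u · r_u = 1,
  F = r_u · r_v = 0,
  G = r_v · r_v = 1.
Evaluating at (u, v) = (-4*pi/5, -9/2): E = 1, F = 0, G = 1.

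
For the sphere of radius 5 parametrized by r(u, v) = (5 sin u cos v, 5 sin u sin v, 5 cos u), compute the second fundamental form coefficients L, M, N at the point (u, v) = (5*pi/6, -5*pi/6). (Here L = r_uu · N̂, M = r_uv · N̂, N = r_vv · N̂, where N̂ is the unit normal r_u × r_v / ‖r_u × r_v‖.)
L = -5;  M = 0;  N = -5/4

Compute the unit normal N̂(u, v) = (sin(u)^2*cos(v)/Abs(sin(u)), sin(u)^2*sin(v)/Abs(sin(u)), sin(2*u)/(2*Abs(sin(u)))), and the second partials r_uu, r_uv, r_vv. Take dot products:
  L(u, v) = r_uu · N̂ = -5*sin(u)/Abs(sin(u)),
  M(u, v) = r_uv · N̂ = 0,
  N(u, v) = r_vv · N̂ = -5*sin(u)^3/Abs(sin(u)).
Evaluating at (u, v) = (5*pi/6, -5*pi/6):
  L = -5, M = 0, N = -5/4.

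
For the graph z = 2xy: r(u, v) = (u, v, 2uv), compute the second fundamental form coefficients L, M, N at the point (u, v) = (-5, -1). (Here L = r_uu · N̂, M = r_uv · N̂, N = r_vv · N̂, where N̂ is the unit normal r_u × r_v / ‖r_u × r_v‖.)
L = 0;  M = 2*sqrt(105)/105;  N = 0

Compute the unit normal N̂(u, v) = (-2*v/sqrt(4*u^2 + 4*v^2 + 1), -2*u/sqrt(4*u^2 + 4*v^2 + 1), 1/sqrt(4*u^2 + 4*v^2 + 1)), and the second partials r_uu, r_uv, r_vv. Take dot products:
  L(u, v) = r_uu · N̂ = 0,
  M(u, v) = r_uv · N̂ = 2/sqrt(4*u^2 + 4*v^2 + 1),
  N(u, v) = r_vv · N̂ = 0.
Evaluating at (u, v) = (-5, -1):
  L = 0, M = 2*sqrt(105)/105, N = 0.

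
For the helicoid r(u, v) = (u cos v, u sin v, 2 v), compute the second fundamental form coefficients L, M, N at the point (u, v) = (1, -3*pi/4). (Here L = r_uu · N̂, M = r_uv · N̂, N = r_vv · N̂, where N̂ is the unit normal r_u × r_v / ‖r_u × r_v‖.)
L = 0;  M = -2*sqrt(5)/5;  N = 0

Compute the unit normal N̂(u, v) = (2*sin(v)/sqrt(u^2 + 4), -2*cos(v)/sqrt(u^2 + 4), u/sqrt(u^2 + 4)), and the second partials r_uu, r_uv, r_vv. Take dot products:
  L(u, v) = r_uu · N̂ = 0,
  M(u, v) = r_uv · N̂ = -2/sqrt(u^2 + 4),
  N(u, v) = r_vv · N̂ = 0.
Evaluating at (u, v) = (1, -3*pi/4):
  L = 0, M = -2*sqrt(5)/5, N = 0.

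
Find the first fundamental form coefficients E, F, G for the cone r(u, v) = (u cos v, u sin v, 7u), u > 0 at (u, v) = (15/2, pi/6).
E = 50;  F = 0;  G = 225/4

Partials: r_u = (cos(v), sin(v), 7), r_v = (-u*sin(v), u*cos(v), 0). As functions of (u, v):
  E = r_u · r_u = 50,
  F = r_u · r_v = 0,
  G = r_v · r_v = u^2.
Evaluating at (u, v) = (15/2, pi/6): E = 50, F = 0, G = 225/4.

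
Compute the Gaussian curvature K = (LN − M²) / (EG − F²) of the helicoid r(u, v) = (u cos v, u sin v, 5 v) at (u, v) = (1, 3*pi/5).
K = -25/676

Coefficients of the first fundamental form: E = 1, F = 0, G = u^2 + 25.
Coefficients of the second fundamental form: L = 0, M = -5/sqrt(u^2 + 25), N = 0.
Assemble K = (LN − M²)/(EG − F²) = -25/(u^2 + 25)^2. At (u, v) = (1, 3*pi/5): K = -25/676.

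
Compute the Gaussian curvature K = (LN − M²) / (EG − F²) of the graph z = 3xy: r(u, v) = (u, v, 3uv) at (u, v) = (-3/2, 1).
K = -144/14641

Coefficients of the first fundamental form: E = 9*v^2 + 1, F = 9*u*v, G = 9*u^2 + 1.
Coefficients of the second fundamental form: L = 0, M = 3/sqrt(9*u^2 + 9*v^2 + 1), N = 0.
Assemble K = (LN − M²)/(EG − F²) = -9/(81*u^4 + 162*u^2*v^2 + 18*u^2 + 81*v^4 + 18*v^2 + 1). At (u, v) = (-3/2, 1): K = -144/14641.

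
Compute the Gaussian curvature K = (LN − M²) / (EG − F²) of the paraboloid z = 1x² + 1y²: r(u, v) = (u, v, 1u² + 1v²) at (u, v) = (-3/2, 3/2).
K = 4/361

Coefficients of the first fundamental form: E = 4*u^2 + 1, F = 4*u*v, G = 4*v^2 + 1.
Coefficients of the second fundamental form: L = 2/sqrt(4*u^2 + 4*v^2 + 1), M = 0, N = 2/sqrt(4*u^2 + 4*v^2 + 1).
Assemble K = (LN − M²)/(EG − F²) = 4/(16*u^4 + 32*u^2*v^2 + 8*u^2 + 16*v^4 + 8*v^2 + 1). At (u, v) = (-3/2, 3/2): K = 4/361.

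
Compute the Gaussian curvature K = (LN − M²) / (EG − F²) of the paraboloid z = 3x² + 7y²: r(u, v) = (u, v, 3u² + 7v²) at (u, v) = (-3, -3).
K = 84/4363921

Coefficients of the first fundamental form: E = 36*u^2 + 1, F = 84*u*v, G = 196*v^2 + 1.
Coefficients of the second fundamental form: L = 6/sqrt(36*u^2 + 196*v^2 + 1), M = 0, N = 14/sqrt(36*u^2 + 196*v^2 + 1).
Assemble K = (LN − M²)/(EG − F²) = 84/(1296*u^4 + 14112*u^2*v^2 + 72*u^2 + 38416*v^4 + 392*v^2 + 1). At (u, v) = (-3, -3): K = 84/4363921.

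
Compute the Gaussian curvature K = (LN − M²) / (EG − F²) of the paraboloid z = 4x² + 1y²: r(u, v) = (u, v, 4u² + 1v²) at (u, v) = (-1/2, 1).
K = 16/441

Coefficients of the first fundamental form: E = 64*u^2 + 1, F = 16*u*v, G = 4*v^2 + 1.
Coefficients of the second fundamental form: L = 8/sqrt(64*u^2 + 4*v^2 + 1), M = 0, N = 2/sqrt(64*u^2 + 4*v^2 + 1).
Assemble K = (LN − M²)/(EG − F²) = 16/(4096*u^4 + 512*u^2*v^2 + 128*u^2 + 16*v^4 + 8*v^2 + 1). At (u, v) = (-1/2, 1): K = 16/441.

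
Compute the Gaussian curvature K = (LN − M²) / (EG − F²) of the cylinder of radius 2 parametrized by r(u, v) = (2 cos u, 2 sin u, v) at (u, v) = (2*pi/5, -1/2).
K = 0

Coefficients of the first fundamental form: E = 4, F = 0, G = 1.
Coefficients of the second fundamental form: L = -2, M = 0, N = 0.
Assemble K = (LN − M²)/(EG − F²) = 0. At (u, v) = (2*pi/5, -1/2): K = 0.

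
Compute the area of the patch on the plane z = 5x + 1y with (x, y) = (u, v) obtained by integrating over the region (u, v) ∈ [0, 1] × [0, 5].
Area = 15*sqrt(3)

Area = ∫∫ √(EG − F²) du dv with √(EG − F²) = 3*sqrt(3). Integrating over [0, 1] × [0, 5] gives 15*sqrt(3).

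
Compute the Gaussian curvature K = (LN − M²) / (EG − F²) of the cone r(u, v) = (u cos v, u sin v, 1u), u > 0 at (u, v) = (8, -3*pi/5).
K = 0

Coefficients of the first fundamental form: E = 2, F = 0, G = u^2.
Coefficients of the second fundamental form: L = 0, M = 0, N = sqrt(2)*u^2/(2*Abs(u)).
Assemble K = (LN − M²)/(EG − F²) = 0. At (u, v) = (8, -3*pi/5): K = 0.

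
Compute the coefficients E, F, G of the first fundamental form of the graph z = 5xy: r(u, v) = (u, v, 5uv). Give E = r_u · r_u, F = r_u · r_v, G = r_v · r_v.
E = 25*v^2 + 1;  F = 25*u*v;  G = 25*u^2 + 1

Compute partials: r_u = (1, 0, 5*v), r_v = (0, 1, 5*u). Then
  E = r_u · r_u = 25*v^2 + 1,
  F = r_u · r_v = 25*u*v,
  G = r_v · r_v = 25*u^2 + 1.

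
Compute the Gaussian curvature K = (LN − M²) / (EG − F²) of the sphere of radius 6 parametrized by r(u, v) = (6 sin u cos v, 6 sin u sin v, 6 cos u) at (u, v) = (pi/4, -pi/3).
K = 1/36

Coefficients of the first fundamental form: E = 36, F = 0, G = 36*sin(u)^2.
Coefficients of the second fundamental form: L = -6*sin(u)/Abs(sin(u)), M = 0, N = -6*sin(u)^3/Abs(sin(u)).
Assemble K = (LN − M²)/(EG − F²) = 1/36. At (u, v) = (pi/4, -pi/3): K = 1/36.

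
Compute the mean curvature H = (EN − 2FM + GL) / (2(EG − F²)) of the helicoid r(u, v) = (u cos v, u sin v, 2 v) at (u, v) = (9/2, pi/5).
H = 0

With E = 1, F = 0, G = u^2 + 4, L = 0, M = -2/sqrt(u^2 + 4), N = 0, assemble
  H = (EN − 2FM + GL) / (2(EG − F²)) = 0.
At (u, v) = (9/2, pi/5): H = 0.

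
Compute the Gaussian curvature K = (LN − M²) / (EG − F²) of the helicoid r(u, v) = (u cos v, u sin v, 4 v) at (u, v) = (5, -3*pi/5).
K = -16/1681

Coefficients of the first fundamental form: E = 1, F = 0, G = u^2 + 16.
Coefficients of the second fundamental form: L = 0, M = -4/sqrt(u^2 + 16), N = 0.
Assemble K = (LN − M²)/(EG − F²) = -16/(u^2 + 16)^2. At (u, v) = (5, -3*pi/5): K = -16/1681.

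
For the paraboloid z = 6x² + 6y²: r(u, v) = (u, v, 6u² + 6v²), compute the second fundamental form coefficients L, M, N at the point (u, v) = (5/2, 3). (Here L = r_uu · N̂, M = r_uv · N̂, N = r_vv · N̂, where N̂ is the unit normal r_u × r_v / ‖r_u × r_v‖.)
L = 12*sqrt(13)/169;  M = 0;  N = 12*sqrt(13)/169

Compute the unit normal N̂(u, v) = (-12*u/sqrt(144*u^2 + 144*v^2 + 1), -12*v/sqrt(144*u^2 + 144*v^2 + 1), 1/sqrt(144*u^2 + 144*v^2 + 1)), and the second partials r_uu, r_uv, r_vv. Take dot products:
  L(u, v) = r_uu · N̂ = 12/sqrt(144*u^2 + 144*v^2 + 1),
  M(u, v) = r_uv · N̂ = 0,
  N(u, v) = r_vv · N̂ = 12/sqrt(144*u^2 + 144*v^2 + 1).
Evaluating at (u, v) = (5/2, 3):
  L = 12*sqrt(13)/169, M = 0, N = 12*sqrt(13)/169.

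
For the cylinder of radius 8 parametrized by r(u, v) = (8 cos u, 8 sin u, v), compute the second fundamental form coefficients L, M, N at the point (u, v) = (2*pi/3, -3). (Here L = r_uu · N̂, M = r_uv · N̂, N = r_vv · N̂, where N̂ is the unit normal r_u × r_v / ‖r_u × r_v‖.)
L = -8;  M = 0;  N = 0

Compute the unit normal N̂(u, v) = (cos(u), sin(u), 0), and the second partials r_uu, r_uv, r_vv. Take dot products:
  L(u, v) = r_uu · N̂ = -8,
  M(u, v) = r_uv · N̂ = 0,
  N(u, v) = r_vv · N̂ = 0.
Evaluating at (u, v) = (2*pi/3, -3):
  L = -8, M = 0, N = 0.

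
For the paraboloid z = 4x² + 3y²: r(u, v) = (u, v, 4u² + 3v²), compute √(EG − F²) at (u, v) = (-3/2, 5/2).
√(EG − F²)|_{(-3/2, 5/2)} = sqrt(370)

E = 64*u^2 + 1, F = 48*u*v, G = 36*v^2 + 1; EG − F² = 64*u^2 + 36*v^2 + 1; √(EG − F²) = sqrt(64*u^2 + 36*v^2 + 1). At the given point: sqrt(370).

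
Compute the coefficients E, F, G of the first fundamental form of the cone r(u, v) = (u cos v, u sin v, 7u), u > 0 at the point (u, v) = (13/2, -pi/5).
E = 50;  F = 0;  G = 169/4

Partials: r_u = (cos(v), sin(v), 7), r_v = (-u*sin(v), u*cos(v), 0). As functions of (u, v):
  E = r_u · r_u = 50,
  F = r_u · r_v = 0,
  G = r_v · r_v = u^2.
Evaluating at (u, v) = (13/2, -pi/5): E = 50, F = 0, G = 169/4.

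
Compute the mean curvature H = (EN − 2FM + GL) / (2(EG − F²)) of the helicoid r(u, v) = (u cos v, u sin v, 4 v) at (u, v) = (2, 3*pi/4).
H = 0

With E = 1, F = 0, G = u^2 + 16, L = 0, M = -4/sqrt(u^2 + 16), N = 0, assemble
  H = (EN − 2FM + GL) / (2(EG − F²)) = 0.
At (u, v) = (2, 3*pi/4): H = 0.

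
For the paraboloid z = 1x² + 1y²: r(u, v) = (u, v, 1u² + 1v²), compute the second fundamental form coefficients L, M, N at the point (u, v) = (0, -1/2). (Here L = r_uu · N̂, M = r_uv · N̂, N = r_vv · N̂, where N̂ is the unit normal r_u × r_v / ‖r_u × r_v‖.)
L = sqrt(2);  M = 0;  N = sqrt(2)

Compute the unit normal N̂(u, v) = (-2*u/sqrt(4*u^2 + 4*v^2 + 1), -2*v/sqrt(4*u^2 + 4*v^2 + 1), 1/sqrt(4*u^2 + 4*v^2 + 1)), and the second partials r_uu, r_uv, r_vv. Take dot products:
  L(u, v) = r_uu · N̂ = 2/sqrt(4*u^2 + 4*v^2 + 1),
  M(u, v) = r_uv · N̂ = 0,
  N(u, v) = r_vv · N̂ = 2/sqrt(4*u^2 + 4*v^2 + 1).
Evaluating at (u, v) = (0, -1/2):
  L = sqrt(2), M = 0, N = sqrt(2).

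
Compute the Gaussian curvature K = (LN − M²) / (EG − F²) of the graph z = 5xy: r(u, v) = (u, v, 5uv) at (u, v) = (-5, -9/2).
K = -400/20511841

Coefficients of the first fundamental form: E = 25*v^2 + 1, F = 25*u*v, G = 25*u^2 + 1.
Coefficients of the second fundamental form: L = 0, M = 5/sqrt(25*u^2 + 25*v^2 + 1), N = 0.
Assemble K = (LN − M²)/(EG − F²) = -25/(625*u^4 + 1250*u^2*v^2 + 50*u^2 + 625*v^4 + 50*v^2 + 1). At (u, v) = (-5, -9/2): K = -400/20511841.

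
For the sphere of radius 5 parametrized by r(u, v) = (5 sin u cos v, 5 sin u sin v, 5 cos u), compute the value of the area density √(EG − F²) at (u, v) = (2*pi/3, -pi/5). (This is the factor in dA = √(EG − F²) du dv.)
√(EG − F²)|_{(2*pi/3, -pi/5)} = 25*sqrt(3)/2

E = 25, F = 0, G = 25*sin(u)^2, so EG − F² = 625*sin(u)^2. Taking the positive square root: √(EG − F²) = 25*Abs(sin(u)). At (u, v) = (2*pi/3, -pi/5): 25*sqrt(3)/2.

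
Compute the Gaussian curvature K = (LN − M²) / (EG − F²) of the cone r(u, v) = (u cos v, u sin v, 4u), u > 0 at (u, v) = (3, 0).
K = 0

Coefficients of the first fundamental form: E = 17, F = 0, G = u^2.
Coefficients of the second fundamental form: L = 0, M = 0, N = 4*sqrt(17)*u^2/(17*Abs(u)).
Assemble K = (LN − M²)/(EG − F²) = 0. At (u, v) = (3, 0): K = 0.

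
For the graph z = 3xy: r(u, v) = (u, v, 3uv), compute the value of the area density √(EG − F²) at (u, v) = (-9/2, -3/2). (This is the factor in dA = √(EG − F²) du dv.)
√(EG − F²)|_{(-9/2, -3/2)} = sqrt(814)/2

E = 9*v^2 + 1, F = 9*u*v, G = 9*u^2 + 1, so EG − F² = 9*u^2 + 9*v^2 + 1. Taking the positive square root: √(EG − F²) = sqrt(9*u^2 + 9*v^2 + 1). At (u, v) = (-9/2, -3/2): sqrt(814)/2.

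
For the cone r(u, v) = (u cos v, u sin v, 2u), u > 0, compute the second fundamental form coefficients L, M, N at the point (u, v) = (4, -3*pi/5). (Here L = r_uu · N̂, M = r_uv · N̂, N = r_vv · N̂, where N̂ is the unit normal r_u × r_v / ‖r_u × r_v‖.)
L = 0;  M = 0;  N = 8*sqrt(5)/5

Compute the unit normal N̂(u, v) = (-2*sqrt(5)*u*cos(v)/(5*Abs(u)), -2*sqrt(5)*u*sin(v)/(5*Abs(u)), sqrt(5)*u/(5*Abs(u))), and the second partials r_uu, r_uv, r_vv. Take dot products:
  L(u, v) = r_uu · N̂ = 0,
  M(u, v) = r_uv · N̂ = 0,
  N(u, v) = r_vv · N̂ = 2*sqrt(5)*u^2/(5*Abs(u)).
Evaluating at (u, v) = (4, -3*pi/5):
  L = 0, M = 0, N = 8*sqrt(5)/5.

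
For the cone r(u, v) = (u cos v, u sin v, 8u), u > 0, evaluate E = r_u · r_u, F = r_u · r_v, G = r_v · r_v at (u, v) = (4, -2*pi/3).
E = 65;  F = 0;  G = 16

Partials: r_u = (cos(v), sin(v), 8), r_v = (-u*sin(v), u*cos(v), 0). As functions of (u, v):
  E = r_u · r_u = 65,
  F = r_u · r_v = 0,
  G = r_v · r_v = u^2.
Evaluating at (u, v) = (4, -2*pi/3): E = 65, F = 0, G = 16.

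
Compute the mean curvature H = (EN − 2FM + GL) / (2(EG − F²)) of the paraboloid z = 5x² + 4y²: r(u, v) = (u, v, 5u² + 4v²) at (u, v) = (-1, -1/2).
H = 163*sqrt(13)/1521

With E = 100*u^2 + 1, F = 80*u*v, G = 64*v^2 + 1, L = 10/sqrt(100*u^2 + 64*v^2 + 1), M = 0, N = 8/sqrt(100*u^2 + 64*v^2 + 1), assemble
  H = (EN − 2FM + GL) / (2(EG − F²)) = (400*u^2 + 320*v^2 + 9)/(100*u^2 + 64*v^2 + 1)^(3/2).
At (u, v) = (-1, -1/2): H = 163*sqrt(13)/1521.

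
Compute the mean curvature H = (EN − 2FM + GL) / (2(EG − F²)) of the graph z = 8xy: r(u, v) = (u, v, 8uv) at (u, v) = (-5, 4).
H = 2048*sqrt(105)/275625

With E = 64*v^2 + 1, F = 64*u*v, G = 64*u^2 + 1, L = 0, M = 8/sqrt(64*u^2 + 64*v^2 + 1), N = 0, assemble
  H = (EN − 2FM + GL) / (2(EG − F²)) = -512*u*v/(64*u^2 + 64*v^2 + 1)^(3/2).
At (u, v) = (-5, 4): H = 2048*sqrt(105)/275625.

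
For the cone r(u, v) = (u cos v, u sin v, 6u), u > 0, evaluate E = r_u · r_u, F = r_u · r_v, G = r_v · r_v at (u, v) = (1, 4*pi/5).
E = 37;  F = 0;  G = 1

Partials: r_u = (cos(v), sin(v), 6), r_v = (-u*sin(v), u*cos(v), 0). As functions of (u, v):
  E = r_u · r_u = 37,
  F = r_u · r_v = 0,
  G = r_v · r_v = u^2.
Evaluating at (u, v) = (1, 4*pi/5): E = 37, F = 0, G = 1.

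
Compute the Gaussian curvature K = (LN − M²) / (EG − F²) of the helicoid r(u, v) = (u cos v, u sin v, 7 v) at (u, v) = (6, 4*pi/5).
K = -49/7225

Coefficients of the first fundamental form: E = 1, F = 0, G = u^2 + 49.
Coefficients of the second fundamental form: L = 0, M = -7/sqrt(u^2 + 49), N = 0.
Assemble K = (LN − M²)/(EG − F²) = -49/(u^2 + 49)^2. At (u, v) = (6, 4*pi/5): K = -49/7225.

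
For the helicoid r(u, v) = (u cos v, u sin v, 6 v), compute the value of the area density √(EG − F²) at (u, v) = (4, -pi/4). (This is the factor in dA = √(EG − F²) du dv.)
√(EG − F²)|_{(4, -pi/4)} = 2*sqrt(13)

E = 1, F = 0, G = u^2 + 36, so EG − F² = u^2 + 36. Taking the positive square root: √(EG − F²) = sqrt(u^2 + 36). At (u, v) = (4, -pi/4): 2*sqrt(13).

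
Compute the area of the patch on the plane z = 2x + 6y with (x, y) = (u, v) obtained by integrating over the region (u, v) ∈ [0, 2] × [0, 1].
Area = 2*sqrt(41)

Area = ∫∫ √(EG − F²) du dv with √(EG − F²) = sqrt(41). Integrating over [0, 2] × [0, 1] gives 2*sqrt(41).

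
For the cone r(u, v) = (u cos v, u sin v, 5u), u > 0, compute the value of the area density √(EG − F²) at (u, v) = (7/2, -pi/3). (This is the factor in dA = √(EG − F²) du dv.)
√(EG − F²)|_{(7/2, -pi/3)} = 7*sqrt(26)/2

E = 26, F = 0, G = u^2, so EG − F² = 26*u^2. Taking the positive square root: √(EG − F²) = sqrt(26)*Abs(u). At (u, v) = (7/2, -pi/3): 7*sqrt(26)/2.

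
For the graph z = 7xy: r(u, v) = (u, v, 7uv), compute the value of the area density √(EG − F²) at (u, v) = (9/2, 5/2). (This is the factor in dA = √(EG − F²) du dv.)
√(EG − F²)|_{(9/2, 5/2)} = sqrt(5198)/2

E = 49*v^2 + 1, F = 49*u*v, G = 49*u^2 + 1, so EG − F² = 49*u^2 + 49*v^2 + 1. Taking the positive square root: √(EG − F²) = sqrt(49*u^2 + 49*v^2 + 1). At (u, v) = (9/2, 5/2): sqrt(5198)/2.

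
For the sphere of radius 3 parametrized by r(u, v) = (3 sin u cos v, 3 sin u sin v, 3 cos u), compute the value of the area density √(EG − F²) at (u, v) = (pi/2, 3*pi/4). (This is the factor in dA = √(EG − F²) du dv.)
√(EG − F²)|_{(pi/2, 3*pi/4)} = 9

E = 9, F = 0, G = 9*sin(u)^2, so EG − F² = 81*sin(u)^2. Taking the positive square root: √(EG − F²) = 9*Abs(sin(u)). At (u, v) = (pi/2, 3*pi/4): 9.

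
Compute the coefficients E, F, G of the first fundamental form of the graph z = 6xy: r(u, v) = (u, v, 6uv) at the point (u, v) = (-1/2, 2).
E = 145;  F = -36;  G = 10

Partials: r_u = (1, 0, 6*v), r_v = (0, 1, 6*u). As functions of (u, v):
  E = r_u · r_u = 36*v^2 + 1,
  F = r_u · r_v = 36*u*v,
  G = r_v · r_v = 36*u^2 + 1.
Evaluating at (u, v) = (-1/2, 2): E = 145, F = -36, G = 10.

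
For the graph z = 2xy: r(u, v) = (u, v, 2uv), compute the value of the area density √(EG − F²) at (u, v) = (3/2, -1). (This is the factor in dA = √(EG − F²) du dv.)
√(EG − F²)|_{(3/2, -1)} = sqrt(14)

E = 4*v^2 + 1, F = 4*u*v, G = 4*u^2 + 1, so EG − F² = 4*u^2 + 4*v^2 + 1. Taking the positive square root: √(EG − F²) = sqrt(4*u^2 + 4*v^2 + 1). At (u, v) = (3/2, -1): sqrt(14).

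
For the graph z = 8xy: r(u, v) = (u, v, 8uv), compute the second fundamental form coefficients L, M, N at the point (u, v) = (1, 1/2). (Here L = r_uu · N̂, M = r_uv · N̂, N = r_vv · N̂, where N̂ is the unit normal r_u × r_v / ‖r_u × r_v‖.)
L = 0;  M = 8/9;  N = 0

Compute the unit normal N̂(u, v) = (-8*v/sqrt(64*u^2 + 64*v^2 + 1), -8*u/sqrt(64*u^2 + 64*v^2 + 1), 1/sqrt(64*u^2 + 64*v^2 + 1)), and the second partials r_uu, r_uv, r_vv. Take dot products:
  L(u, v) = r_uu · N̂ = 0,
  M(u, v) = r_uv · N̂ = 8/sqrt(64*u^2 + 64*v^2 + 1),
  N(u, v) = r_vv · N̂ = 0.
Evaluating at (u, v) = (1, 1/2):
  L = 0, M = 8/9, N = 0.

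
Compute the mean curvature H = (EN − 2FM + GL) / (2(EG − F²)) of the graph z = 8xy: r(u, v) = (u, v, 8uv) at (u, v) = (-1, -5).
H = -512*sqrt(185)/184815

With E = 64*v^2 + 1, F = 64*u*v, G = 64*u^2 + 1, L = 0, M = 8/sqrt(64*u^2 + 64*v^2 + 1), N = 0, assemble
  H = (EN − 2FM + GL) / (2(EG − F²)) = -512*u*v/(64*u^2 + 64*v^2 + 1)^(3/2).
At (u, v) = (-1, -5): H = -512*sqrt(185)/184815.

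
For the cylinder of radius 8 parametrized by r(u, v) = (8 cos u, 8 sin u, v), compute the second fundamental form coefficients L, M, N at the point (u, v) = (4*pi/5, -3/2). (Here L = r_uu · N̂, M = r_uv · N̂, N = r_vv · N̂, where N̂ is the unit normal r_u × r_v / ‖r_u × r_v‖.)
L = -8;  M = 0;  N = 0

Compute the unit normal N̂(u, v) = (cos(u), sin(u), 0), and the second partials r_uu, r_uv, r_vv. Take dot products:
  L(u, v) = r_uu · N̂ = -8,
  M(u, v) = r_uv · N̂ = 0,
  N(u, v) = r_vv · N̂ = 0.
Evaluating at (u, v) = (4*pi/5, -3/2):
  L = -8, M = 0, N = 0.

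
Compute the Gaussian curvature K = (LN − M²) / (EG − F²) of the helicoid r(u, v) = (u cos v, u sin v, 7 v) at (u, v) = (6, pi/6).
K = -49/7225

Coefficients of the first fundamental form: E = 1, F = 0, G = u^2 + 49.
Coefficients of the second fundamental form: L = 0, M = -7/sqrt(u^2 + 49), N = 0.
Assemble K = (LN − M²)/(EG − F²) = -49/(u^2 + 49)^2. At (u, v) = (6, pi/6): K = -49/7225.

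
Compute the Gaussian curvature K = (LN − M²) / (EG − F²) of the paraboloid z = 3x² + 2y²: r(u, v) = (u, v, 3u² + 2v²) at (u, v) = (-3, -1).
K = 24/116281

Coefficients of the first fundamental form: E = 36*u^2 + 1, F = 24*u*v, G = 16*v^2 + 1.
Coefficients of the second fundamental form: L = 6/sqrt(36*u^2 + 16*v^2 + 1), M = 0, N = 4/sqrt(36*u^2 + 16*v^2 + 1).
Assemble K = (LN − M²)/(EG − F²) = 24/(1296*u^4 + 1152*u^2*v^2 + 72*u^2 + 256*v^4 + 32*v^2 + 1). At (u, v) = (-3, -1): K = 24/116281.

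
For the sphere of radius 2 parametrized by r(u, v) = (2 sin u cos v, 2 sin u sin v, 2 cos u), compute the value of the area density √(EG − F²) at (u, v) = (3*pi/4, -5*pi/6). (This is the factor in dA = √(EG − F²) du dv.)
√(EG − F²)|_{(3*pi/4, -5*pi/6)} = 2*sqrt(2)

E = 4, F = 0, G = 4*sin(u)^2, so EG − F² = 16*sin(u)^2. Taking the positive square root: √(EG − F²) = 4*Abs(sin(u)). At (u, v) = (3*pi/4, -5*pi/6): 2*sqrt(2).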